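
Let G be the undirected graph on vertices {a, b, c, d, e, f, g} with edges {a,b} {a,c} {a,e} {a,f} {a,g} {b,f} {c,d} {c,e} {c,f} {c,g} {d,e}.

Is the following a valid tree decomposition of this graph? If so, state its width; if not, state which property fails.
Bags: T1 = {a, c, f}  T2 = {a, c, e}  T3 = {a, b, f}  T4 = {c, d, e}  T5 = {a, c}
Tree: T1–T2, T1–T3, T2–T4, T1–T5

No — vertex g appears in no bag.

A tree decomposition must satisfy three properties: every vertex lies in some bag; for every edge, both endpoints lie together in some bag; and for every vertex, the bags containing it form a connected subtree. Here vertex g appears in no bag, so the decomposition is invalid.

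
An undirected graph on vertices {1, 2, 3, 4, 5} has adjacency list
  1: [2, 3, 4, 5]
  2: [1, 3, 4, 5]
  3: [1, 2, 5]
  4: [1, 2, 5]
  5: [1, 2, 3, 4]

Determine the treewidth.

3

A width-3 tree decomposition is:
Bags: B1 = {1, 2, 4, 5}  B2 = {1, 2, 3, 5}
Tree: B1–B2
Every bag has size at most 4, so the width is 4 − 1 = 3 and tw(G) ≤ 3. On the other hand G contains the 4-clique {1, 2, 3, 5}. A clique must lie in a single bag of any decomposition, so no decomposition can have width below 3. Combining the bounds, tw(G) = 3.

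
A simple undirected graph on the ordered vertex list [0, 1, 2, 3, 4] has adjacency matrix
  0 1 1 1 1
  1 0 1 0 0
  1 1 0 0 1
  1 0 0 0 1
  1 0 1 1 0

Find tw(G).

2

A width-2 tree decomposition is:
Bags: B1 = {0, 3, 4}  B2 = {0, 2, 4}  B3 = {0, 1, 2}
Tree: B1–B2, B2–B3
Every bag has size at most 3, so the width is 3 − 1 = 2 and tw(G) ≤ 2. Conversely, {0, 1, 2} is a clique of size 3, and the vertices of any clique must share a bag in every tree decomposition; so some bag has ≥ 3 vertices and tw(G) ≥ 2. Therefore the treewidth is 2.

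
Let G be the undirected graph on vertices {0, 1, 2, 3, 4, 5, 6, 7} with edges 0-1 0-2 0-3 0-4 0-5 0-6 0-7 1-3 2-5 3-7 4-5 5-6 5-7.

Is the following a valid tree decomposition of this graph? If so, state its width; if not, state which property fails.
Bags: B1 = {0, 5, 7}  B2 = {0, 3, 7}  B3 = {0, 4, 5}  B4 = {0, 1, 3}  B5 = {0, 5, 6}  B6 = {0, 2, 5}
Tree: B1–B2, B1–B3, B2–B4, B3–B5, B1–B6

Checking the three conditions: (i) the bags cover all of {0, 1, 2, 3, 4, 5, 6, 7}; (ii) for each edge, some bag contains both endpoints; (iii) the bags containing any fixed vertex form a subtree. All hold, so the decomposition is valid with width 3 − 1 = 2.

Yes; width 2.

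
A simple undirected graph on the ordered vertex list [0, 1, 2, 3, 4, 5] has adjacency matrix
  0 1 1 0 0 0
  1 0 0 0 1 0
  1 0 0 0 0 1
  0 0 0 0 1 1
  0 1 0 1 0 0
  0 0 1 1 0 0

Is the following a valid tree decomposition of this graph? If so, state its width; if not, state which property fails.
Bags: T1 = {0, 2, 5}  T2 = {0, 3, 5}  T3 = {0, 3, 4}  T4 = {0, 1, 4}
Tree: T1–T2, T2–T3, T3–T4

Yes; width 2.

Every vertex of G appears in some bag (union = {0, 1, 2, 3, 4, 5}); every edge is covered by a bag; and for each vertex v the set of bags containing v is connected in the bag tree. The decomposition is therefore valid. The largest bag has 3 vertices, so the width is 2.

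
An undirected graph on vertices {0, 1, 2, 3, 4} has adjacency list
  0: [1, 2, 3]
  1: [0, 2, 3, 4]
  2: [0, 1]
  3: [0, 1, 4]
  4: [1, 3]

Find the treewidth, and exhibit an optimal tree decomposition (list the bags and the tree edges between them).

Each bag holds 3 vertices, so the decomposition has width 2, which upper-bounds the treewidth. Conversely, {0, 1, 2} is a clique of size 3, and the vertices of any clique must share a bag in every tree decomposition; so some bag has ≥ 3 vertices and tw(G) ≥ 2. Hence tw(G) = 2 exactly.

Treewidth 2.
One such decomposition:
Bags: B1 = {0, 1, 3}  B2 = {1, 3, 4}  B3 = {0, 1, 2}
Tree: B1–B2, B1–B3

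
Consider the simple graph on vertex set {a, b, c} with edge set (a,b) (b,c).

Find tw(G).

A width-1 tree decomposition is:
Bags: B1 = {a, b}  B2 = {b, c}
Tree: B1–B2
Every bag has size at most 2, so the width is 2 − 1 = 1 and tw(G) ≤ 1. Any graph with an edge has treewidth ≥ 1, and G has the edge a–b. Hence tw(G) = 1 exactly.

1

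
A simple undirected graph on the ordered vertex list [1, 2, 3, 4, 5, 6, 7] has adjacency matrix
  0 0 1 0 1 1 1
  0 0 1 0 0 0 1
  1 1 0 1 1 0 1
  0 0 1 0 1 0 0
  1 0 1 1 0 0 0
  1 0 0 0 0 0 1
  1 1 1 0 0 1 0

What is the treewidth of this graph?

2

A width-2 tree decomposition is:
Bags: B1 = {1, 6, 7}  B2 = {1, 3, 7}  B3 = {1, 3, 5}  B4 = {2, 3, 7}  B5 = {3, 4, 5}
Tree: B1–B2, B2–B3, B2–B4, B3–B5
The largest bag has 3 vertices, giving width 2; this decomposition certifies tw(G) ≤ 2. For the lower bound, the 3 vertices {1, 3, 5} are pairwise adjacent, and any tree decomposition puts a clique entirely inside one bag — forcing width ≥ 2. Therefore the treewidth is 2.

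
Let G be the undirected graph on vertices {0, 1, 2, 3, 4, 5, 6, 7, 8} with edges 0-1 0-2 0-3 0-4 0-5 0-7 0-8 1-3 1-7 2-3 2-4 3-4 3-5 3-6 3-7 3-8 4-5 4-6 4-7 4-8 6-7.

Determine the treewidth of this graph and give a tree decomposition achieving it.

Treewidth 3.
One such decomposition:
Bags: B1 = {0, 3, 4, 7}  B2 = {3, 4, 6, 7}  B3 = {0, 3, 4, 8}  B4 = {0, 3, 4, 5}  B5 = {0, 2, 3, 4}  B6 = {0, 1, 3, 7}
Tree: B1–B2, B1–B3, B1–B4, B3–B5, B1–B6

Every bag has size at most 4, so the width is 4 − 1 = 3 and tw(G) ≤ 3. For the lower bound, the 4 vertices {0, 1, 3, 7} are pairwise adjacent, and any tree decomposition puts a clique entirely inside one bag — forcing width ≥ 3. Therefore the treewidth is 3.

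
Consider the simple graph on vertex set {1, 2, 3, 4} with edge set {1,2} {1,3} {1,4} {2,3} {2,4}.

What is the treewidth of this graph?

A width-2 tree decomposition is:
Bags: B1 = {1, 2, 4}  B2 = {1, 2, 3}
Tree: B1–B2
Each bag holds 3 vertices, so the decomposition has width 2, which upper-bounds the treewidth. Conversely, {1, 2, 3} is a clique of size 3, and the vertices of any clique must share a bag in every tree decomposition; so some bag has ≥ 3 vertices and tw(G) ≥ 2. Hence tw(G) = 2 exactly.

2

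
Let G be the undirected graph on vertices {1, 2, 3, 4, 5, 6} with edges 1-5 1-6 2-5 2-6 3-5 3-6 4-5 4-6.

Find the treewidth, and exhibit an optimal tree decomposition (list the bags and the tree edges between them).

Treewidth 2.
One optimal decomposition is:
Bags: B1 = {3, 5, 6}  B2 = {1, 5, 6}  B3 = {2, 5, 6}  B4 = {4, 5, 6}
Tree: B1–B2, B2–B3, B3–B4

Each bag holds 3 vertices, so the decomposition has width 2, which upper-bounds the treewidth. Since 6–3–5–1–6 is a cycle in G, G is not acyclic. Forests are exactly the graphs of treewidth ≤ 1, so tw(G) ≥ 2. The upper and lower bounds meet at 2, so that is the treewidth.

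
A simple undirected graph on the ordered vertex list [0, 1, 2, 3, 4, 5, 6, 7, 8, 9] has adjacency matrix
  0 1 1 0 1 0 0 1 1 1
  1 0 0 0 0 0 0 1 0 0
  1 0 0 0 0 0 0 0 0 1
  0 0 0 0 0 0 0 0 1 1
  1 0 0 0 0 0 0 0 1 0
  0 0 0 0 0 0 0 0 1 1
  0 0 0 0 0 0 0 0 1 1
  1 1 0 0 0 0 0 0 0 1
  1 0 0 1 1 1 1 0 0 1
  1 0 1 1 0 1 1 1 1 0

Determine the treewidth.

A width-2 tree decomposition is:
Bags: B1 = {0, 8, 9}  B2 = {5, 8, 9}  B3 = {0, 7, 9}  B4 = {0, 1, 7}  B5 = {0, 2, 9}  B6 = {0, 4, 8}  B7 = {6, 8, 9}  B8 = {3, 8, 9}
Tree: B1–B2, B1–B3, B3–B4, B1–B5, B1–B6, B1–B7, B1–B8
Every bag has size at most 3, so the width is 3 − 1 = 2 and tw(G) ≤ 2. On the other hand G contains the 3-clique {0, 1, 7}. A clique must lie in a single bag of any decomposition, so no decomposition can have width below 2. The upper and lower bounds meet at 2, so that is the treewidth.

2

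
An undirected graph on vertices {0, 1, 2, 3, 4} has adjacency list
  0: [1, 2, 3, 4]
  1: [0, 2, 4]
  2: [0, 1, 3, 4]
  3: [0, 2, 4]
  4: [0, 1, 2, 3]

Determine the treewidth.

A width-3 tree decomposition is:
Bags: B1 = {0, 1, 2, 4}  B2 = {0, 2, 3, 4}
Tree: B1–B2
The largest bag has 4 vertices, giving width 3; this decomposition certifies tw(G) ≤ 3. For the lower bound, the 4 vertices {0, 1, 2, 4} are pairwise adjacent, and any tree decomposition puts a clique entirely inside one bag — forcing width ≥ 3. The upper and lower bounds meet at 3, so that is the treewidth.

3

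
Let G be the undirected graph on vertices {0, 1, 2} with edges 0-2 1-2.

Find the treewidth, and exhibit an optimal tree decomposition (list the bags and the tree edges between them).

Treewidth 1.
One optimal decomposition is:
Bags: B1 = {0, 2}  B2 = {1, 2}
Tree: B1–B2

Every bag has size at most 2, so the width is 2 − 1 = 1 and tw(G) ≤ 1. G has an edge, so its treewidth is at least 1. Therefore the treewidth is 1.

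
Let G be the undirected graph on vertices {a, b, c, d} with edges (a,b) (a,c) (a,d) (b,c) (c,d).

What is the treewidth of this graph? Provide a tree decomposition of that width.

The largest bag has 3 vertices, giving width 2; this decomposition certifies tw(G) ≤ 2. On the other hand G contains the 3-clique {a, c, d}. A clique must lie in a single bag of any decomposition, so no decomposition can have width below 2. Combining the bounds, tw(G) = 2.

Treewidth 2.
One such decomposition:
Bags: B1 = {a, c, d}  B2 = {a, b, c}
Tree: B1–B2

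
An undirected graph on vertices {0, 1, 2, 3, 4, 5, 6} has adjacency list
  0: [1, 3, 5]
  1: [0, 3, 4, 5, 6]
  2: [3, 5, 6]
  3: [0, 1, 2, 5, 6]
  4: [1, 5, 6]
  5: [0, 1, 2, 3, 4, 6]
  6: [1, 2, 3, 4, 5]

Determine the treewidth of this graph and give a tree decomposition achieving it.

Each bag holds 4 vertices, so the decomposition has width 3, which upper-bounds the treewidth. On the other hand G contains the 4-clique {0, 1, 3, 5}. A clique must lie in a single bag of any decomposition, so no decomposition can have width below 3. Therefore the treewidth is 3.

Treewidth 3.
Bags: B1 = {1, 3, 5, 6}  B2 = {2, 3, 5, 6}  B3 = {0, 1, 3, 5}  B4 = {1, 4, 5, 6}
Tree: B1–B2, B1–B3, B1–B4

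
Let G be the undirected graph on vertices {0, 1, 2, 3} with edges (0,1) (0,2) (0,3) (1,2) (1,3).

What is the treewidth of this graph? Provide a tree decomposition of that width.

Each bag holds 3 vertices, so the decomposition has width 2, which upper-bounds the treewidth. Conversely, {0, 1, 2} is a clique of size 3, and the vertices of any clique must share a bag in every tree decomposition; so some bag has ≥ 3 vertices and tw(G) ≥ 2. The upper and lower bounds meet at 2, so that is the treewidth.

Treewidth 2.
One such decomposition:
Bags: B1 = {0, 1, 3}  B2 = {0, 1, 2}
Tree: B1–B2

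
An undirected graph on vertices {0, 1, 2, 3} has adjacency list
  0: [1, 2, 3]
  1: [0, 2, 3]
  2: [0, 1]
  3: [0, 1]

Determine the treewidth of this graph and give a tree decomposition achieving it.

Every bag has size at most 3, so the width is 3 − 1 = 2 and tw(G) ≤ 2. On the other hand G contains the 3-clique {0, 1, 2}. A clique must lie in a single bag of any decomposition, so no decomposition can have width below 2. Hence tw(G) = 2 exactly.

Treewidth 2.
One such decomposition:
Bags: B1 = {0, 1, 3}  B2 = {0, 1, 2}
Tree: B1–B2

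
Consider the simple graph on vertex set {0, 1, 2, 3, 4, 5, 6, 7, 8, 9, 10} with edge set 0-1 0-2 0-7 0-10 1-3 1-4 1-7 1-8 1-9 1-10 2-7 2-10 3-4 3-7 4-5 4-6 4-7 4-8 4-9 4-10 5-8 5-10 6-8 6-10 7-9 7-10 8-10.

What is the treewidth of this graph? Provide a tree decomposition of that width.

Treewidth 3.
One optimal decomposition is:
Bags: B1 = {4, 5, 8, 10}  B2 = {1, 4, 8, 10}  B3 = {4, 6, 8, 10}  B4 = {1, 4, 7, 10}  B5 = {1, 4, 7, 9}  B6 = {0, 1, 7, 10}  B7 = {0, 2, 7, 10}  B8 = {1, 3, 4, 7}
Tree: B1–B2, B2–B3, B2–B4, B4–B5, B4–B6, B6–B7, B4–B8

Each bag holds 4 vertices, so the decomposition has width 3, which upper-bounds the treewidth. Conversely, {0, 1, 7, 10} is a clique of size 4, and the vertices of any clique must share a bag in every tree decomposition; so some bag has ≥ 4 vertices and tw(G) ≥ 3. Therefore the treewidth is 3.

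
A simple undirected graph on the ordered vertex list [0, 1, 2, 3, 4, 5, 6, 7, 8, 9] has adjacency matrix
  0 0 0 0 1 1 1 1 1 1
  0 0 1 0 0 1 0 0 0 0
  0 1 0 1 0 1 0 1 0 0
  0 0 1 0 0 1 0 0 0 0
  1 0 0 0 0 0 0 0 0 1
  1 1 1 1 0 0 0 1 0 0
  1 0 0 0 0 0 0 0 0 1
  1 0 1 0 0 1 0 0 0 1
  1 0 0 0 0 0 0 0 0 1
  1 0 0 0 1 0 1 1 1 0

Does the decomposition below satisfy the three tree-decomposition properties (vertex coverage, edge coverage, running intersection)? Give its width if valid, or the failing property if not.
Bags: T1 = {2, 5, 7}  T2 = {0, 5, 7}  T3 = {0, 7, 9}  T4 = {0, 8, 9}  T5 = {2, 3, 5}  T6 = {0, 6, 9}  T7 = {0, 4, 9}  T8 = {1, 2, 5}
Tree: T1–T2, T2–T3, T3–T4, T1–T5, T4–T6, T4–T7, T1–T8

Every vertex of G appears in some bag (union = {0, 1, 2, 3, 4, 5, 6, 7, 8, 9}); every edge is covered by a bag; and for each vertex v the set of bags containing v is connected in the bag tree. The decomposition is therefore valid. The largest bag has 3 vertices, so the width is 2.

Yes; width 2.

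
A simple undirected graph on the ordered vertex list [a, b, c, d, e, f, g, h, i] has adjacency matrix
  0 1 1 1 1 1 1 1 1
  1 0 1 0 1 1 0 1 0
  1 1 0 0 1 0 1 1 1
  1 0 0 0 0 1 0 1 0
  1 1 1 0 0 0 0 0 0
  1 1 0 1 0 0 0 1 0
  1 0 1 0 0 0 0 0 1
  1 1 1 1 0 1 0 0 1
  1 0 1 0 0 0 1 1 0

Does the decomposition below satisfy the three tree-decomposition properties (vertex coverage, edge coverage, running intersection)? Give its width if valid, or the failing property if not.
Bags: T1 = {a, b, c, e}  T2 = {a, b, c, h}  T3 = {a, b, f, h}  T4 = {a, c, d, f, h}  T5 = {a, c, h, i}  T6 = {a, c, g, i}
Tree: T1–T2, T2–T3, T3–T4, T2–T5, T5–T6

A tree decomposition must satisfy three properties: every vertex lies in some bag; for every edge, both endpoints lie together in some bag; and for every vertex, the bags containing it form a connected subtree. Here bags containing vertex c are not connected in the tree, so the decomposition is invalid.

No — bags containing vertex c are not connected in the tree.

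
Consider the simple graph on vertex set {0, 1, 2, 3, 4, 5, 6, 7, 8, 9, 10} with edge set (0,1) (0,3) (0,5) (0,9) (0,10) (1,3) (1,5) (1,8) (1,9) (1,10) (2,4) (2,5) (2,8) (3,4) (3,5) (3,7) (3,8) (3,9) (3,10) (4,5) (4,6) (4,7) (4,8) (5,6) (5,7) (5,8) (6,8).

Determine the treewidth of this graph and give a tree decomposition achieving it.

Treewidth 3.
One such decomposition:
Bags: B1 = {3, 4, 5, 8}  B2 = {4, 5, 6, 8}  B3 = {2, 4, 5, 8}  B4 = {1, 3, 5, 8}  B5 = {0, 1, 3, 5}  B6 = {0, 1, 3, 10}  B7 = {0, 1, 3, 9}  B8 = {3, 4, 5, 7}
Tree: B1–B2, B1–B3, B1–B4, B4–B5, B5–B6, B5–B7, B1–B8

Each bag holds 4 vertices, so the decomposition has width 3, which upper-bounds the treewidth. For the lower bound, the 4 vertices {2, 4, 5, 8} are pairwise adjacent, and any tree decomposition puts a clique entirely inside one bag — forcing width ≥ 3. Therefore the treewidth is 3.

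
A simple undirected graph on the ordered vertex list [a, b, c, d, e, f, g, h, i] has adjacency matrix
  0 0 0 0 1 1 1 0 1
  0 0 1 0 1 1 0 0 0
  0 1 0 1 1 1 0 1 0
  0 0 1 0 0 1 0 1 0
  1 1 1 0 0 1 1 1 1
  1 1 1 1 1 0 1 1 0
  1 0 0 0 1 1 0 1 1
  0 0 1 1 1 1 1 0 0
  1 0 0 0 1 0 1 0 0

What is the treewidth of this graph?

3

A width-3 tree decomposition is:
Bags: B1 = {c, e, f, h}  B2 = {c, d, f, h}  B3 = {e, f, g, h}  B4 = {b, c, e, f}  B5 = {a, e, f, g}  B6 = {a, e, g, i}
Tree: B1–B2, B1–B3, B1–B4, B3–B5, B5–B6
Every bag has size at most 4, so the width is 4 − 1 = 3 and tw(G) ≤ 3. Conversely, {c, d, f, h} is a clique of size 4, and the vertices of any clique must share a bag in every tree decomposition; so some bag has ≥ 4 vertices and tw(G) ≥ 3. Combining the bounds, tw(G) = 3.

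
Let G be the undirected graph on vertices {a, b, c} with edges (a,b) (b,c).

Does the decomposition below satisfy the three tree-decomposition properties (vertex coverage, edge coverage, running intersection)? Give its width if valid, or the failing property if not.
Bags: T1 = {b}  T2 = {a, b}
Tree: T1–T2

A tree decomposition must satisfy three properties: every vertex lies in some bag; for every edge, both endpoints lie together in some bag; and for every vertex, the bags containing it form a connected subtree. Here vertex c appears in no bag, so the decomposition is invalid.

No — vertex c appears in no bag.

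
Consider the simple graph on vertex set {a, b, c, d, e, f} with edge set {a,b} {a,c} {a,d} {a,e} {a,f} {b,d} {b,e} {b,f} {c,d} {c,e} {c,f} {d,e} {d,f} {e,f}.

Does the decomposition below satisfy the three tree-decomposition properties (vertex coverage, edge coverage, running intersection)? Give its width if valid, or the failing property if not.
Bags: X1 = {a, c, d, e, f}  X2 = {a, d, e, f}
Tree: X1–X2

A tree decomposition must satisfy three properties: every vertex lies in some bag; for every edge, both endpoints lie together in some bag; and for every vertex, the bags containing it form a connected subtree. Here vertex b appears in no bag, so the decomposition is invalid.

No — vertex b appears in no bag.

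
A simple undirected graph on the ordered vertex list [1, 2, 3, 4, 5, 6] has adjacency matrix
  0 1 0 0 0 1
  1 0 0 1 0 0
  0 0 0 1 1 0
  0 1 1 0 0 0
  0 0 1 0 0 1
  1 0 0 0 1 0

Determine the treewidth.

A width-2 tree decomposition is:
Bags: B1 = {2, 3, 4}  B2 = {2, 3, 5}  B3 = {2, 5, 6}  B4 = {1, 2, 6}
Tree: B1–B2, B2–B3, B3–B4
Every bag has size at most 3, so the width is 3 − 1 = 2 and tw(G) ≤ 2. For the lower bound, G contains the cycle 2–4–3–5–6–1–2, so G is not a forest; only forests have treewidth ≤ 1, hence tw(G) ≥ 2. The upper and lower bounds meet at 2, so that is the treewidth.

2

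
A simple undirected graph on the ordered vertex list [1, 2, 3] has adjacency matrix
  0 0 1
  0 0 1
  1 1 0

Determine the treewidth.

1

A width-1 tree decomposition is:
Bags: B1 = {2, 3}  B2 = {1, 3}
Tree: B1–B2
The largest bag has 2 vertices, giving width 1; this decomposition certifies tw(G) ≤ 1. G has an edge, so its treewidth is at least 1. Therefore the treewidth is 1.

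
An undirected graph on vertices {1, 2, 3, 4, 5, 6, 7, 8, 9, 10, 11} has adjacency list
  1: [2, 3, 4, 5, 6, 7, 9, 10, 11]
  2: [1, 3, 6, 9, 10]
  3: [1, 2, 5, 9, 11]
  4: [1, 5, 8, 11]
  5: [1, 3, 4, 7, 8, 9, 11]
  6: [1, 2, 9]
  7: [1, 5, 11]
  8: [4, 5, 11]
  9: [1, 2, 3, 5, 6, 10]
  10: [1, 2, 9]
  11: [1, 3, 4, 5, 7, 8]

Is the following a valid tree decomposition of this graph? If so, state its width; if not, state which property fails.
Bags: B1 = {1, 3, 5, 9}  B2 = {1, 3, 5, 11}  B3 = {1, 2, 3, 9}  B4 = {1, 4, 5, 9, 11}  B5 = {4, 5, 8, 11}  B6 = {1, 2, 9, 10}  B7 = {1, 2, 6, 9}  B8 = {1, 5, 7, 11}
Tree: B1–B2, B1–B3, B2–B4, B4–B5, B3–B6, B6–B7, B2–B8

No — bags containing vertex 9 are not connected in the tree.

A tree decomposition must satisfy three properties: every vertex lies in some bag; for every edge, both endpoints lie together in some bag; and for every vertex, the bags containing it form a connected subtree. Here bags containing vertex 9 are not connected in the tree, so the decomposition is invalid.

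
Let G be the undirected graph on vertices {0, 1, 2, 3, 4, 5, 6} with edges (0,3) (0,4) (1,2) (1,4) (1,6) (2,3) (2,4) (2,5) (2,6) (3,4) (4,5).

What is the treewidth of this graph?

2

A width-2 tree decomposition is:
Bags: B1 = {1, 2, 6}  B2 = {1, 2, 4}  B3 = {2, 3, 4}  B4 = {0, 3, 4}  B5 = {2, 4, 5}
Tree: B1–B2, B2–B3, B3–B4, B3–B5
The largest bag has 3 vertices, giving width 2; this decomposition certifies tw(G) ≤ 2. On the other hand G contains the 3-clique {0, 3, 4}. A clique must lie in a single bag of any decomposition, so no decomposition can have width below 2. Combining the bounds, tw(G) = 2.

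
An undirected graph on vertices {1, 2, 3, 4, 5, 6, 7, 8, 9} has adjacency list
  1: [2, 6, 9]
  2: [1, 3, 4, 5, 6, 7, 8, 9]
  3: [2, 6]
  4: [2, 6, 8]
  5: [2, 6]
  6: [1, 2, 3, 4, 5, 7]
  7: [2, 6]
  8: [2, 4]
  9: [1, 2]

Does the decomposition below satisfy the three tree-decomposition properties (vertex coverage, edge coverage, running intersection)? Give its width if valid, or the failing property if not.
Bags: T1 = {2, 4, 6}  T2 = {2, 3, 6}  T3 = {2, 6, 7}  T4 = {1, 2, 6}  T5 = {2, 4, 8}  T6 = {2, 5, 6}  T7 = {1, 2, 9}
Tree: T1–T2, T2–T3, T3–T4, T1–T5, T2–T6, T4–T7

Every vertex of G appears in some bag (union = {1, 2, 3, 4, 5, 6, 7, 8, 9}); every edge is covered by a bag; and for each vertex v the set of bags containing v is connected in the bag tree. The decomposition is therefore valid. The largest bag has 3 vertices, so the width is 2.

Yes; width 2.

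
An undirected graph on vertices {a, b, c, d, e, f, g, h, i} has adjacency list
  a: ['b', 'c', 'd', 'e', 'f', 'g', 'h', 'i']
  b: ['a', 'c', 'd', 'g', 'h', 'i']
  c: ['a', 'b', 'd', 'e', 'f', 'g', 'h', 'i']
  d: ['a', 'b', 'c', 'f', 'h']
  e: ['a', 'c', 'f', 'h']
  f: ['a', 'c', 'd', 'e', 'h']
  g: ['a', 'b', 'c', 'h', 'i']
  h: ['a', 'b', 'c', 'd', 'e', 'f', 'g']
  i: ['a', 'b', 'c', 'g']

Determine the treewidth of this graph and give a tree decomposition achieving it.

Treewidth 4.
Bags: B1 = {a, c, d, f, h}  B2 = {a, b, c, d, h}  B3 = {a, c, e, f, h}  B4 = {a, b, c, g, h}  B5 = {a, b, c, g, i}
Tree: B1–B2, B1–B3, B2–B4, B4–B5

The largest bag has 5 vertices, giving width 4; this decomposition certifies tw(G) ≤ 4. Conversely, {a, c, d, f, h} is a clique of size 5, and the vertices of any clique must share a bag in every tree decomposition; so some bag has ≥ 5 vertices and tw(G) ≥ 4. Hence tw(G) = 4 exactly.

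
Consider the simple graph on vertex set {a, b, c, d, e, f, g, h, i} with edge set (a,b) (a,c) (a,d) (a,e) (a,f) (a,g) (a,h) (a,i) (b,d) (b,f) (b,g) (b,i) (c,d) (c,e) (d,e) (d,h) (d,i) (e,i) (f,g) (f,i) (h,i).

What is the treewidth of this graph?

3

A width-3 tree decomposition is:
Bags: B1 = {a, b, d, i}  B2 = {a, d, e, i}  B3 = {a, d, h, i}  B4 = {a, b, f, i}  B5 = {a, c, d, e}  B6 = {a, b, f, g}
Tree: B1–B2, B1–B3, B1–B4, B2–B5, B4–B6
The largest bag has 4 vertices, giving width 3; this decomposition certifies tw(G) ≤ 3. On the other hand G contains the 4-clique {a, c, d, e}. A clique must lie in a single bag of any decomposition, so no decomposition can have width below 3. Hence tw(G) = 3 exactly.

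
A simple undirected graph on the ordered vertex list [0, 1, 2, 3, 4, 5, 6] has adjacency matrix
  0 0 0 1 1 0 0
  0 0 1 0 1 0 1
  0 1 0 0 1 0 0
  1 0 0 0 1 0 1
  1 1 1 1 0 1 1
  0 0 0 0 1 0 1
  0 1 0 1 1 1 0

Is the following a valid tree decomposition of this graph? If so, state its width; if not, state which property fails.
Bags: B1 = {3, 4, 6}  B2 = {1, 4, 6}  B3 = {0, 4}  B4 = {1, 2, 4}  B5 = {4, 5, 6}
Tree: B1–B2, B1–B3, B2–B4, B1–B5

A tree decomposition must satisfy three properties: every vertex lies in some bag; for every edge, both endpoints lie together in some bag; and for every vertex, the bags containing it form a connected subtree. Here edge (3,0) lies in no bag, so the decomposition is invalid.

No — edge (3,0) lies in no bag.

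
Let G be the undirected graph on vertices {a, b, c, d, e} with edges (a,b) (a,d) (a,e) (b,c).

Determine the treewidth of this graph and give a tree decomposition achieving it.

Treewidth 1.
One such decomposition:
Bags: B1 = {a, e}  B2 = {a, b}  B3 = {a, d}  B4 = {b, c}
Tree: B1–B2, B2–B3, B2–B4

Every bag has size at most 2, so the width is 2 − 1 = 1 and tw(G) ≤ 1. Since G has at least one edge (e.g. a–e), it is not an edgeless graph, so tw(G) ≥ 1. The upper and lower bounds meet at 1, so that is the treewidth.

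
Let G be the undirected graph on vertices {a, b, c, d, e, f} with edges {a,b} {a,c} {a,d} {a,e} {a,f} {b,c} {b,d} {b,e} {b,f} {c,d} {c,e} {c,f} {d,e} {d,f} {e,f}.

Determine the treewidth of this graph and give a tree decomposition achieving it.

Treewidth 5.
One optimal decomposition is:
Bags: B1 = {a, b, c, d, e, f}
Tree: (single bag)

A single bag containing all 6 vertices is trivially a valid decomposition of width 5. On the other hand G contains the 6-clique {a, b, c, d, e, f}. A clique must lie in a single bag of any decomposition, so no decomposition can have width below 5. Therefore the treewidth is 5.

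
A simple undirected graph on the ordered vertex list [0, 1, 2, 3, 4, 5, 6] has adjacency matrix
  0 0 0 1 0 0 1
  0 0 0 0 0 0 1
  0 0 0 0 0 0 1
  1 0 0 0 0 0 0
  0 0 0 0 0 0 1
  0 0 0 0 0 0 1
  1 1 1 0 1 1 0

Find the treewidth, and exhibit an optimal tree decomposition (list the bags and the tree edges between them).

Every bag has size at most 2, so the width is 2 − 1 = 1 and tw(G) ≤ 1. Any graph with an edge has treewidth ≥ 1, and G has the edge 6–4. Hence tw(G) = 1 exactly.

Treewidth 1.
One optimal decomposition is:
Bags: B1 = {4, 6}  B2 = {0, 6}  B3 = {2, 6}  B4 = {1, 6}  B5 = {5, 6}  B6 = {0, 3}
Tree: B1–B2, B1–B3, B2–B4, B3–B5, B2–B6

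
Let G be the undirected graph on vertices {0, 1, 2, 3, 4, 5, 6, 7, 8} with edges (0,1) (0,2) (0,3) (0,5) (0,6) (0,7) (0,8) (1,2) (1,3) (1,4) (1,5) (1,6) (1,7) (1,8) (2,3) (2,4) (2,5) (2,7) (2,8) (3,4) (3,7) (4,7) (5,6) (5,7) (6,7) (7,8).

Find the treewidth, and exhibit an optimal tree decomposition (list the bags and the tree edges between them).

Treewidth 4.
One optimal decomposition is:
Bags: B1 = {0, 1, 2, 3, 7}  B2 = {0, 1, 2, 5, 7}  B3 = {0, 1, 5, 6, 7}  B4 = {0, 1, 2, 7, 8}  B5 = {1, 2, 3, 4, 7}
Tree: B1–B2, B2–B3, B1–B4, B1–B5

The largest bag has 5 vertices, giving width 4; this decomposition certifies tw(G) ≤ 4. For the lower bound, the 5 vertices {0, 1, 2, 7, 8} are pairwise adjacent, and any tree decomposition puts a clique entirely inside one bag — forcing width ≥ 4. Therefore the treewidth is 4.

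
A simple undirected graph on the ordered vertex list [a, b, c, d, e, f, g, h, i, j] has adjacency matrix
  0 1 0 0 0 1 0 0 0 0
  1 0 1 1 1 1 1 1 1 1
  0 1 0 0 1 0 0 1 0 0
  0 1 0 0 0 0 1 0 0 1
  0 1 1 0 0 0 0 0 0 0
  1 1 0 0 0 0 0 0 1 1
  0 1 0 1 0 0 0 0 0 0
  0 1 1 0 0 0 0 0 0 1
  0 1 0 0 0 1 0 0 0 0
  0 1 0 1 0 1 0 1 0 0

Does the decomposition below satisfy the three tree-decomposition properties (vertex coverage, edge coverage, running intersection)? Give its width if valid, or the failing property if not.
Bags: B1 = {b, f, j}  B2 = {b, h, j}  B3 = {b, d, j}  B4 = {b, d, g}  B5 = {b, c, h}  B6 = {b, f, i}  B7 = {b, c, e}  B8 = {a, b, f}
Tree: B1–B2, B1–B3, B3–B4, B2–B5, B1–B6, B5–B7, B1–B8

Vertex coverage: the bags together contain {a, b, c, d, e, f, g, h, i, j}, the full vertex set. Edge coverage: each edge of G has both endpoints in at least one bag. Running intersection: for every vertex, the bags containing it form a connected subtree. All three properties hold, so this is a valid tree decomposition of width max|bag| − 1 = 2, and hence tw(G) ≤ 2.

Yes; width 2.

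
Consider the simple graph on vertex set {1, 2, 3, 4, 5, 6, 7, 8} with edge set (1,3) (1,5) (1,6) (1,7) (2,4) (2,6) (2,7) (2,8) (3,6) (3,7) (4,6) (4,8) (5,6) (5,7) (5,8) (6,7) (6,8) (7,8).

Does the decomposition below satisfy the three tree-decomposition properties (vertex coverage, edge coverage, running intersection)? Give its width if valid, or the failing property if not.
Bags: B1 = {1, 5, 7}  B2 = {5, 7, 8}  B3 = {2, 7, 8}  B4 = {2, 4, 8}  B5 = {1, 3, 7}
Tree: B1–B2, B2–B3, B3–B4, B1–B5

A tree decomposition must satisfy three properties: every vertex lies in some bag; for every edge, both endpoints lie together in some bag; and for every vertex, the bags containing it form a connected subtree. Here vertex 6 appears in no bag, so the decomposition is invalid.

No — vertex 6 appears in no bag.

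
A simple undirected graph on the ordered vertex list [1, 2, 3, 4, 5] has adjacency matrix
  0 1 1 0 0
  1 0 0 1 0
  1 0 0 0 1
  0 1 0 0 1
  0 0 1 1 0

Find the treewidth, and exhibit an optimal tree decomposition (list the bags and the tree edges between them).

Each bag holds 3 vertices, so the decomposition has width 2, which upper-bounds the treewidth. Since 4–5–3–1–2–4 is a cycle in G, G is not acyclic. Forests are exactly the graphs of treewidth ≤ 1, so tw(G) ≥ 2. Therefore the treewidth is 2.

Treewidth 2.
Bags: B1 = {3, 4, 5}  B2 = {1, 3, 4}  B3 = {1, 2, 4}
Tree: B1–B2, B2–B3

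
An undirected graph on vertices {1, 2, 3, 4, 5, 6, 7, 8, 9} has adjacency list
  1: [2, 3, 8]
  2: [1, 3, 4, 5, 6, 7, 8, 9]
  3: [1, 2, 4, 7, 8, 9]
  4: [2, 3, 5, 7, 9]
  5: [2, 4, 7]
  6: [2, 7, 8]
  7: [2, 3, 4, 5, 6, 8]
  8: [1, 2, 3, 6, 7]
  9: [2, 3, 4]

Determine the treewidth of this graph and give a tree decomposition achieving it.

Every bag has size at most 4, so the width is 4 − 1 = 3 and tw(G) ≤ 3. For the lower bound, the 4 vertices {1, 2, 3, 8} are pairwise adjacent, and any tree decomposition puts a clique entirely inside one bag — forcing width ≥ 3. Therefore the treewidth is 3.

Treewidth 3.
Bags: B1 = {2, 3, 7, 8}  B2 = {2, 3, 4, 7}  B3 = {2, 4, 5, 7}  B4 = {1, 2, 3, 8}  B5 = {2, 3, 4, 9}  B6 = {2, 6, 7, 8}
Tree: B1–B2, B2–B3, B1–B4, B2–B5, B1–B6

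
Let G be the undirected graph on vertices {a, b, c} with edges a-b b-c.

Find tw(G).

A width-1 tree decomposition is:
Bags: B1 = {a, b}  B2 = {b, c}
Tree: B1–B2
Every bag has size at most 2, so the width is 2 − 1 = 1 and tw(G) ≤ 1. Any graph with an edge has treewidth ≥ 1, and G has the edge b–a. Combining the bounds, tw(G) = 1.

1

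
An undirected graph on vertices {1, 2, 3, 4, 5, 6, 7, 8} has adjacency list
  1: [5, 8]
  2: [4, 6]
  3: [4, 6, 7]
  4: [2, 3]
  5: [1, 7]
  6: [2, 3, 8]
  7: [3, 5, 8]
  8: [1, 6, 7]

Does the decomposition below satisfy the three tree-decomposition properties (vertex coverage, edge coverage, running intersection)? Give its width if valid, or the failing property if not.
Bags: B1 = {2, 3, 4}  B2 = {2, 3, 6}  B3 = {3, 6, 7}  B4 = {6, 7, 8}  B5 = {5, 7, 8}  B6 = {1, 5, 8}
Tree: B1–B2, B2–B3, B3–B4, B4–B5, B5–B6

Every vertex of G appears in some bag (union = {1, 2, 3, 4, 5, 6, 7, 8}); every edge is covered by a bag; and for each vertex v the set of bags containing v is connected in the bag tree. The decomposition is therefore valid. The largest bag has 3 vertices, so the width is 2.

Yes; width 2.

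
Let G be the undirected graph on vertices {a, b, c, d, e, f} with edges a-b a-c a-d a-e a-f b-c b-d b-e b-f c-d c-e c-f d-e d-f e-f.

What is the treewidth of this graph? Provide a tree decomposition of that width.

Treewidth 5.
Bags: B1 = {a, b, c, d, e, f}
Tree: (single bag)

With just one bag of size 6, the width is 6 − 1 = 5, so tw(G) ≤ 5. On the other hand G contains the 6-clique {a, b, c, d, e, f}. A clique must lie in a single bag of any decomposition, so no decomposition can have width below 5. Combining the bounds, tw(G) = 5.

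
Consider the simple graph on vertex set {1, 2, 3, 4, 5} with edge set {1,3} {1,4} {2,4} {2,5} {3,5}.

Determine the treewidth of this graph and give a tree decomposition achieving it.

The largest bag has 3 vertices, giving width 2; this decomposition certifies tw(G) ≤ 2. For the lower bound, G contains the cycle 1–3–5–2–4–1, so G is not a forest; only forests have treewidth ≤ 1, hence tw(G) ≥ 2. The upper and lower bounds meet at 2, so that is the treewidth.

Treewidth 2.
Bags: B1 = {1, 3, 5}  B2 = {1, 2, 5}  B3 = {1, 2, 4}
Tree: B1–B2, B2–B3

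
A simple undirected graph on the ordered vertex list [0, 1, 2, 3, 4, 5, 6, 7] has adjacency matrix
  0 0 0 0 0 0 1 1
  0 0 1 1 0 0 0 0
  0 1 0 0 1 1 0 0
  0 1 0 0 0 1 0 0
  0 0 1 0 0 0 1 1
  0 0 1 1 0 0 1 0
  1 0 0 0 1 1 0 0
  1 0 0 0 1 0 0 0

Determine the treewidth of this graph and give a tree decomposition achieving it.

Each bag holds 3 vertices, so the decomposition has width 2, which upper-bounds the treewidth. The edges 7–0–6–4–7 form a cycle, so G is not a tree and its treewidth is at least 2. Therefore the treewidth is 2.

Treewidth 2.
Bags: B1 = {0, 4, 7}  B2 = {0, 4, 6}  B3 = {2, 4, 6}  B4 = {2, 5, 6}  B5 = {1, 2, 5}  B6 = {1, 3, 5}
Tree: B1–B2, B2–B3, B3–B4, B4–B5, B5–B6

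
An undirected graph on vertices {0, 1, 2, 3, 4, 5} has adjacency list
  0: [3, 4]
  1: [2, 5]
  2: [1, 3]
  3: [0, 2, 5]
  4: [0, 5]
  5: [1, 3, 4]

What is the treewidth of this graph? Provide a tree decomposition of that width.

Treewidth 2.
One such decomposition:
Bags: B1 = {1, 2, 5}  B2 = {2, 3, 5}  B3 = {3, 4, 5}  B4 = {0, 3, 4}
Tree: B1–B2, B2–B3, B3–B4

The largest bag has 3 vertices, giving width 2; this decomposition certifies tw(G) ≤ 2. Since 1–2–3–5–1 is a cycle in G, G is not acyclic. Forests are exactly the graphs of treewidth ≤ 1, so tw(G) ≥ 2. Hence tw(G) = 2 exactly.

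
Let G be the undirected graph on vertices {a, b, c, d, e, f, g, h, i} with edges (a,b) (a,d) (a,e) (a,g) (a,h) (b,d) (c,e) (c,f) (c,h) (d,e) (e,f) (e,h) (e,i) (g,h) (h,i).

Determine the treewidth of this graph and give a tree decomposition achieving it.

Each bag holds 3 vertices, so the decomposition has width 2, which upper-bounds the treewidth. On the other hand G contains the 3-clique {a, g, h}. A clique must lie in a single bag of any decomposition, so no decomposition can have width below 2. The upper and lower bounds meet at 2, so that is the treewidth.

Treewidth 2.
One such decomposition:
Bags: B1 = {a, e, h}  B2 = {a, d, e}  B3 = {c, e, h}  B4 = {a, b, d}  B5 = {e, h, i}  B6 = {a, g, h}  B7 = {c, e, f}
Tree: B1–B2, B1–B3, B2–B4, B1–B5, B1–B6, B3–B7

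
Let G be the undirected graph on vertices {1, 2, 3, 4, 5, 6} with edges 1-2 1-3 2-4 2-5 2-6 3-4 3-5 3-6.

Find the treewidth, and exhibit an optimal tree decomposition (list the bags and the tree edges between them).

Treewidth 2.
One optimal decomposition is:
Bags: B1 = {2, 3, 6}  B2 = {2, 3, 5}  B3 = {1, 2, 3}  B4 = {2, 3, 4}
Tree: B1–B2, B2–B3, B3–B4

Every bag has size at most 3, so the width is 3 − 1 = 2 and tw(G) ≤ 2. The edges 3–6–2–5–3 form a cycle, so G is not a tree and its treewidth is at least 2. The upper and lower bounds meet at 2, so that is the treewidth.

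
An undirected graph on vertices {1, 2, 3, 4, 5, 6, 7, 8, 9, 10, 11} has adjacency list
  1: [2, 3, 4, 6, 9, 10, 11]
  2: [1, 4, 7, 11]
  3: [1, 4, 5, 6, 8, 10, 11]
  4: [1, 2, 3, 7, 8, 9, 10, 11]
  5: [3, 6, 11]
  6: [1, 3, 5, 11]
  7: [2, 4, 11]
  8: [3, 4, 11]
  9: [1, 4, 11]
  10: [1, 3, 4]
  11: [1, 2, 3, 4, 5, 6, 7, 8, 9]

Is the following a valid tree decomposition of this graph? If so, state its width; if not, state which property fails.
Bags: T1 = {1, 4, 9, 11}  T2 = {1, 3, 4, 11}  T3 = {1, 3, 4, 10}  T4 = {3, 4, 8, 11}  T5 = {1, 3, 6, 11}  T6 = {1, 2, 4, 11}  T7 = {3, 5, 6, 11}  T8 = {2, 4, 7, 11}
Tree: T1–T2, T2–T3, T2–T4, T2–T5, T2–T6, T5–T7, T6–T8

Vertex coverage: the bags together contain {1, 2, 3, 4, 5, 6, 7, 8, 9, 10, 11}, the full vertex set. Edge coverage: each edge of G has both endpoints in at least one bag. Running intersection: for every vertex, the bags containing it form a connected subtree. All three properties hold, so this is a valid tree decomposition of width max|bag| − 1 = 3, and hence tw(G) ≤ 3.

Yes; width 3.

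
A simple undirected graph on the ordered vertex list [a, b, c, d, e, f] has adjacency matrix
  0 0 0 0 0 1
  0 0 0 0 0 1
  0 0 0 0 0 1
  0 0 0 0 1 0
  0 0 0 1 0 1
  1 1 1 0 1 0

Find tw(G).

A width-1 tree decomposition is:
Bags: B1 = {b, f}  B2 = {a, f}  B3 = {c, f}  B4 = {e, f}  B5 = {d, e}
Tree: B1–B2, B2–B3, B1–B4, B4–B5
The largest bag has 2 vertices, giving width 1; this decomposition certifies tw(G) ≤ 1. Any graph with an edge has treewidth ≥ 1, and G has the edge f–b. Hence tw(G) = 1 exactly.

1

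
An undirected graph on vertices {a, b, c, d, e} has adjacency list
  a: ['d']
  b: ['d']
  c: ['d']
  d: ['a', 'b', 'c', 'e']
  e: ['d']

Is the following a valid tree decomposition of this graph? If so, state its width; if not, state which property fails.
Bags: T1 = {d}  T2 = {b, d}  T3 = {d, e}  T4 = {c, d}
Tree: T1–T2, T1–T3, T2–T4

A tree decomposition must satisfy three properties: every vertex lies in some bag; for every edge, both endpoints lie together in some bag; and for every vertex, the bags containing it form a connected subtree. Here vertex a appears in no bag, so the decomposition is invalid.

No — vertex a appears in no bag.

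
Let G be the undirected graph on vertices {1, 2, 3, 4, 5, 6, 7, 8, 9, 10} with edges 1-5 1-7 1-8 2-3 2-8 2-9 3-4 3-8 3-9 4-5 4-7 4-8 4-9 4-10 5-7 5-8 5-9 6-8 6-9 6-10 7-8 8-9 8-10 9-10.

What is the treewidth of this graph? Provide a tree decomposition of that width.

Each bag holds 4 vertices, so the decomposition has width 3, which upper-bounds the treewidth. On the other hand G contains the 4-clique {1, 5, 7, 8}. A clique must lie in a single bag of any decomposition, so no decomposition can have width below 3. Therefore the treewidth is 3.

Treewidth 3.
One optimal decomposition is:
Bags: B1 = {1, 5, 7, 8}  B2 = {4, 5, 7, 8}  B3 = {4, 5, 8, 9}  B4 = {3, 4, 8, 9}  B5 = {4, 8, 9, 10}  B6 = {6, 8, 9, 10}  B7 = {2, 3, 8, 9}
Tree: B1–B2, B2–B3, B3–B4, B4–B5, B5–B6, B4–B7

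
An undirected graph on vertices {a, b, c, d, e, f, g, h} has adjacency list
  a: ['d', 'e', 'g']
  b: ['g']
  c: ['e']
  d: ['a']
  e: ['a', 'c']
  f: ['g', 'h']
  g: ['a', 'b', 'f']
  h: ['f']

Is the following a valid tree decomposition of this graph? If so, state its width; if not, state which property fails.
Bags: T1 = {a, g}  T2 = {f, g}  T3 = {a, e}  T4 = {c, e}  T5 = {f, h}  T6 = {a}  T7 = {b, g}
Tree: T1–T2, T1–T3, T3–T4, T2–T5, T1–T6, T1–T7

A tree decomposition must satisfy three properties: every vertex lies in some bag; for every edge, both endpoints lie together in some bag; and for every vertex, the bags containing it form a connected subtree. Here vertex d appears in no bag, so the decomposition is invalid.

No — vertex d appears in no bag.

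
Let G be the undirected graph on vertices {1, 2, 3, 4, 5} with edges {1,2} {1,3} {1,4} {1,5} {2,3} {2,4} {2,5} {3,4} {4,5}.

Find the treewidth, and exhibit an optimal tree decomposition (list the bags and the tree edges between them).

Treewidth 3.
One such decomposition:
Bags: B1 = {1, 2, 3, 4}  B2 = {1, 2, 4, 5}
Tree: B1–B2

The largest bag has 4 vertices, giving width 3; this decomposition certifies tw(G) ≤ 3. For the lower bound, the 4 vertices {1, 2, 3, 4} are pairwise adjacent, and any tree decomposition puts a clique entirely inside one bag — forcing width ≥ 3. The upper and lower bounds meet at 3, so that is the treewidth.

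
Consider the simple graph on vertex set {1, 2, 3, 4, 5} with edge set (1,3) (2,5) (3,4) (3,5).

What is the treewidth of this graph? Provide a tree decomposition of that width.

Every bag has size at most 2, so the width is 2 − 1 = 1 and tw(G) ≤ 1. Any graph with an edge has treewidth ≥ 1, and G has the edge 5–2. Combining the bounds, tw(G) = 1.

Treewidth 1.
Bags: B1 = {2, 5}  B2 = {3, 5}  B3 = {3, 4}  B4 = {1, 3}
Tree: B1–B2, B2–B3, B3–B4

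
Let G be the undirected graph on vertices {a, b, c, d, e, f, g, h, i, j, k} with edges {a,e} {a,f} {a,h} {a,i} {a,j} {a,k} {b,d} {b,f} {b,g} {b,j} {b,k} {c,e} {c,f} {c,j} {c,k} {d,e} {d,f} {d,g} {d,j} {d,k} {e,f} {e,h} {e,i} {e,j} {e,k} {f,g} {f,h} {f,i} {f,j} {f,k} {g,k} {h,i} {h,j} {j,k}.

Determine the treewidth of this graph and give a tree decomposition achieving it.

Treewidth 4.
Bags: B1 = {a, e, f, j, k}  B2 = {d, e, f, j, k}  B3 = {a, e, f, h, j}  B4 = {a, e, f, h, i}  B5 = {b, d, f, j, k}  B6 = {b, d, f, g, k}  B7 = {c, e, f, j, k}
Tree: B1–B2, B1–B3, B3–B4, B2–B5, B5–B6, B1–B7

The largest bag has 5 vertices, giving width 4; this decomposition certifies tw(G) ≤ 4. For the lower bound, the 5 vertices {a, e, f, h, j} are pairwise adjacent, and any tree decomposition puts a clique entirely inside one bag — forcing width ≥ 4. Hence tw(G) = 4 exactly.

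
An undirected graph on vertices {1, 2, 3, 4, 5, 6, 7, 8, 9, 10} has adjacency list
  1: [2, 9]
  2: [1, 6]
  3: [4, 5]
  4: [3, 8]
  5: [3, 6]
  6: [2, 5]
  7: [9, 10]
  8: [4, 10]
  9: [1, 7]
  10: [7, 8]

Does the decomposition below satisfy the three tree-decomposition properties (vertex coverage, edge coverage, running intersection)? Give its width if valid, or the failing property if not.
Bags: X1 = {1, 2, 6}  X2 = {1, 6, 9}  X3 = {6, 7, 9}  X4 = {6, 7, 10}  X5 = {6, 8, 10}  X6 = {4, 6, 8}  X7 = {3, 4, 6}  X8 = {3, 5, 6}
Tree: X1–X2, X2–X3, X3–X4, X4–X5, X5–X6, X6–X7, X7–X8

Yes; width 2.

Checking the three conditions: (i) the bags cover all of {1, 2, 3, 4, 5, 6, 7, 8, 9, 10}; (ii) for each edge, some bag contains both endpoints; (iii) the bags containing any fixed vertex form a subtree. All hold, so the decomposition is valid with width 3 − 1 = 2.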